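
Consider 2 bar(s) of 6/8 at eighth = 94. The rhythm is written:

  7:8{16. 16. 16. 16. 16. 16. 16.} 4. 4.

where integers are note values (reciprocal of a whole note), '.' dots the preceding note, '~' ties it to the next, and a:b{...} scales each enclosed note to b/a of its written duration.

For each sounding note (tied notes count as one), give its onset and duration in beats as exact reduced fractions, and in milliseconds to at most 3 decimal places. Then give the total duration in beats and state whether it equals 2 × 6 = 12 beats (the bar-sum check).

1) 0.0ms=0b +547.112ms=6/7b
2) 547.112ms=6/7b +547.112ms=6/7b
3) 1094.225ms=12/7b +547.112ms=6/7b
4) 1641.337ms=18/7b +547.112ms=6/7b
5) 2188.45ms=24/7b +547.112ms=6/7b
6) 2735.562ms=30/7b +547.112ms=6/7b
7) 3282.675ms=36/7b +547.112ms=6/7b
8) 3829.787ms=6b +1914.894ms=3b
9) 5744.681ms=9b +1914.894ms=3b
Σ=12b of 12 (94bpm 6/8) — PASS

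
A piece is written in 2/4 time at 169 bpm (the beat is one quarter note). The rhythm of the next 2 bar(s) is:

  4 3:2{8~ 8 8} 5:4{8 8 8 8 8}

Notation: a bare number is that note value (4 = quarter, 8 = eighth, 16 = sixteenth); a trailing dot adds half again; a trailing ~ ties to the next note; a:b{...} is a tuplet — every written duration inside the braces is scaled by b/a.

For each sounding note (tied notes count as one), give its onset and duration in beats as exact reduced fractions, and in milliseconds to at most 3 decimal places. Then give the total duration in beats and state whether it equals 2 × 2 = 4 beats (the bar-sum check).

1) 0.0ms=0b +355.03ms=1b
2) 355.03ms=1b +236.686ms=2/3b
3) 591.716ms=5/3b +118.343ms=1/3b
4) 710.059ms=2b +142.012ms=2/5b
5) 852.071ms=12/5b +142.012ms=2/5b
6) 994.083ms=14/5b +142.012ms=2/5b
7) 1136.095ms=16/5b +142.012ms=2/5b
8) 1278.107ms=18/5b +142.012ms=2/5b
Σ=4b of 4 (169bpm 2/4) — PASS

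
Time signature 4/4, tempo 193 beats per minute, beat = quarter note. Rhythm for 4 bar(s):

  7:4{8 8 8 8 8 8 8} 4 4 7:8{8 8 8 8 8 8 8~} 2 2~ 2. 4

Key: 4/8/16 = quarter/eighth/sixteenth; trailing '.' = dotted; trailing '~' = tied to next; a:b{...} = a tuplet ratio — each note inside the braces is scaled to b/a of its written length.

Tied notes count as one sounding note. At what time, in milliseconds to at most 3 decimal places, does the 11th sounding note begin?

1. 0.0ms @ 0 + 88.823ms (2/7)
2. 88.823ms @ 2/7 + 88.823ms (2/7)
3. 177.646ms @ 4/7 + 88.823ms (2/7)
4. 266.469ms @ 6/7 + 88.823ms (2/7)
5. 355.292ms @ 8/7 + 88.823ms (2/7)
6. 444.115ms @ 10/7 + 88.823ms (2/7)
7. 532.939ms @ 12/7 + 88.823ms (2/7)
8. 621.762ms @ 2 + 310.881ms (1)
9. 932.642ms @ 3 + 310.881ms (1)
10. 1243.523ms @ 4 + 177.646ms (4/7)
11. 1421.17ms @ 32/7 + 177.646ms (4/7)
12. 1598.816ms @ 36/7 + 177.646ms (4/7)
13. 1776.462ms @ 40/7 + 177.646ms (4/7)
14. 1954.108ms @ 44/7 + 177.646ms (4/7)
15. 2131.754ms @ 48/7 + 177.646ms (4/7)
16. 2309.4ms @ 52/7 + 799.408ms (18/7)
17. 3108.808ms @ 10 + 1554.404ms (5)
18. 4663.212ms @ 15 + 310.881ms (1)

note 11 onset = 32/7b = 1421.17ms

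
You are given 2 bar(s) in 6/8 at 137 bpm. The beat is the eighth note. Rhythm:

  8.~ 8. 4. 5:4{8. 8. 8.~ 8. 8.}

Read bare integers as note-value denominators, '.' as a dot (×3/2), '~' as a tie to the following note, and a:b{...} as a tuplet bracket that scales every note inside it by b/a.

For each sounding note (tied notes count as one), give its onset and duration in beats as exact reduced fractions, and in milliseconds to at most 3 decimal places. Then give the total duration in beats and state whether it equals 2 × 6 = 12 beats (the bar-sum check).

1) 0.0ms=0b +1313.869ms=3b
2) 1313.869ms=3b +1313.869ms=3b
3) 2627.737ms=6b +525.547ms=6/5b
4) 3153.285ms=36/5b +525.547ms=6/5b
5) 3678.832ms=42/5b +1051.095ms=12/5b
6) 4729.927ms=54/5b +525.547ms=6/5b
Σ=12b of 12 (137bpm 6/8) — PASS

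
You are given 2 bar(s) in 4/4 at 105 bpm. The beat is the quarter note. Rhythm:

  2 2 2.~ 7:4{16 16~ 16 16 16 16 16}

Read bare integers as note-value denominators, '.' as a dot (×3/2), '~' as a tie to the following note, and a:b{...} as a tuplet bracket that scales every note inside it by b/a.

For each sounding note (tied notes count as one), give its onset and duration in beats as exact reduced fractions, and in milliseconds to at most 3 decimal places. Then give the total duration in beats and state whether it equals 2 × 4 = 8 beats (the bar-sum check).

1) 0.0ms=0b +1142.857ms=2b
2) 1142.857ms=2b +1142.857ms=2b
3) 2285.714ms=4b +1795.918ms=22/7b
4) 4081.633ms=50/7b +163.265ms=2/7b
5) 4244.898ms=52/7b +81.633ms=1/7b
6) 4326.531ms=53/7b +81.633ms=1/7b
7) 4408.163ms=54/7b +81.633ms=1/7b
8) 4489.796ms=55/7b +81.633ms=1/7b
Σ=8b of 8 (105bpm 4/4) — PASS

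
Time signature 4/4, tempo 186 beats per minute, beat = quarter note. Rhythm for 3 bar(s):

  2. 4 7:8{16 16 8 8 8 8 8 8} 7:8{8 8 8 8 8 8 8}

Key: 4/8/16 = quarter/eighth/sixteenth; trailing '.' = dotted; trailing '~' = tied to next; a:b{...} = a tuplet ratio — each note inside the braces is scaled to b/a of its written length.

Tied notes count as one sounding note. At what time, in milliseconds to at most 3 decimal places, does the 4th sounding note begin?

note 4 onset = 30/7b = 1382.488ms

1. 0.0ms @ 0 + 967.742ms (3)
2. 967.742ms @ 3 + 322.581ms (1)
3. 1290.323ms @ 4 + 92.166ms (2/7)
4. 1382.488ms @ 30/7 + 92.166ms (2/7)
5. 1474.654ms @ 32/7 + 184.332ms (4/7)
6. 1658.986ms @ 36/7 + 184.332ms (4/7)
7. 1843.318ms @ 40/7 + 184.332ms (4/7)
8. 2027.65ms @ 44/7 + 184.332ms (4/7)
9. 2211.982ms @ 48/7 + 184.332ms (4/7)
10. 2396.313ms @ 52/7 + 184.332ms (4/7)
11. 2580.645ms @ 8 + 184.332ms (4/7)
12. 2764.977ms @ 60/7 + 184.332ms (4/7)
13. 2949.309ms @ 64/7 + 184.332ms (4/7)
14. 3133.641ms @ 68/7 + 184.332ms (4/7)
15. 3317.972ms @ 72/7 + 184.332ms (4/7)
16. 3502.304ms @ 76/7 + 184.332ms (4/7)
17. 3686.636ms @ 80/7 + 184.332ms (4/7)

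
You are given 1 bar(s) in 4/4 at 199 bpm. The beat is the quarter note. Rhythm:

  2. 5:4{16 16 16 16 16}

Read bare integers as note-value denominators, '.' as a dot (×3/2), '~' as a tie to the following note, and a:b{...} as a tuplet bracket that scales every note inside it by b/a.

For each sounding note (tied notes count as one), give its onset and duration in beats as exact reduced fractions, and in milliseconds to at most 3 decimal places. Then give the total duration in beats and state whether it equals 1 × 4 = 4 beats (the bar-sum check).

1) 0.0ms=0b +904.523ms=3b
2) 904.523ms=3b +60.302ms=1/5b
3) 964.824ms=16/5b +60.302ms=1/5b
4) 1025.126ms=17/5b +60.302ms=1/5b
5) 1085.427ms=18/5b +60.302ms=1/5b
6) 1145.729ms=19/5b +60.302ms=1/5b
Σ=4b of 4 (199bpm 4/4) — PASS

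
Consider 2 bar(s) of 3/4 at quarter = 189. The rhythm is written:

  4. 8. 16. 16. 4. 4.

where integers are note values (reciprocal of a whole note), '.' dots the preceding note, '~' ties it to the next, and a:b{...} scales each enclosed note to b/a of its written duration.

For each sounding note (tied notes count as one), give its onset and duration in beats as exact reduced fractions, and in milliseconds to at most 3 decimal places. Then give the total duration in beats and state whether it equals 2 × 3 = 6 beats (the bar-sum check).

1) 0.0ms=0b +476.19ms=3/2b
2) 476.19ms=3/2b +238.095ms=3/4b
3) 714.286ms=9/4b +119.048ms=3/8b
4) 833.333ms=21/8b +119.048ms=3/8b
5) 952.381ms=3b +476.19ms=3/2b
6) 1428.571ms=9/2b +476.19ms=3/2b
Σ=6b of 6 (189bpm 3/4) — PASS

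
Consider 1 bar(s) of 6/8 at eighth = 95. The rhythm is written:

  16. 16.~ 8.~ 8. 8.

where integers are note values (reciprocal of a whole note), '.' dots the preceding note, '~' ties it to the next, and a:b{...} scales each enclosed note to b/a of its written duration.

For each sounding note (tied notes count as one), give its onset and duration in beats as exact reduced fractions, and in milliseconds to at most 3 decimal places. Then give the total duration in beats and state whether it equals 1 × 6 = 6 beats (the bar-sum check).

1) 0.0ms=0b +473.684ms=3/4b
2) 473.684ms=3/4b +2368.421ms=15/4b
3) 2842.105ms=9/2b +947.368ms=3/2b
Σ=6b of 6 (95bpm 6/8) — PASS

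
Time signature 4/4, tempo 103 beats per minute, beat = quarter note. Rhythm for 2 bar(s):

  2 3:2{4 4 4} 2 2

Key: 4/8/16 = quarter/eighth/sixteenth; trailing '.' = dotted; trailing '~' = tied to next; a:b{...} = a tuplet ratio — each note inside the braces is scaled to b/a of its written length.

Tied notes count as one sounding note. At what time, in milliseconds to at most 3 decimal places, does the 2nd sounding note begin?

note 2 onset = 2b = 1165.049ms

1. 0.0ms @ 0 + 1165.049ms (2)
2. 1165.049ms @ 2 + 388.35ms (2/3)
3. 1553.398ms @ 8/3 + 388.35ms (2/3)
4. 1941.748ms @ 10/3 + 388.35ms (2/3)
5. 2330.097ms @ 4 + 1165.049ms (2)
6. 3495.146ms @ 6 + 1165.049ms (2)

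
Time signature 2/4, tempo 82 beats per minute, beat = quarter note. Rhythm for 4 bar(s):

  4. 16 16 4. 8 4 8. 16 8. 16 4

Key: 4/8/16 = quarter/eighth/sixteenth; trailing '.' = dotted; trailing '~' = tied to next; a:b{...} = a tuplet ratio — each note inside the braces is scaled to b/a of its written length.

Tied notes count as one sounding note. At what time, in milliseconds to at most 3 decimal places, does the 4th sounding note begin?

note 4 onset = 2b = 1463.415ms

1. 0.0ms @ 0 + 1097.561ms (3/2)
2. 1097.561ms @ 3/2 + 182.927ms (1/4)
3. 1280.488ms @ 7/4 + 182.927ms (1/4)
4. 1463.415ms @ 2 + 1097.561ms (3/2)
5. 2560.976ms @ 7/2 + 365.854ms (1/2)
6. 2926.829ms @ 4 + 731.707ms (1)
7. 3658.537ms @ 5 + 548.78ms (3/4)
8. 4207.317ms @ 23/4 + 182.927ms (1/4)
9. 4390.244ms @ 6 + 548.78ms (3/4)
10. 4939.024ms @ 27/4 + 182.927ms (1/4)
11. 5121.951ms @ 7 + 731.707ms (1)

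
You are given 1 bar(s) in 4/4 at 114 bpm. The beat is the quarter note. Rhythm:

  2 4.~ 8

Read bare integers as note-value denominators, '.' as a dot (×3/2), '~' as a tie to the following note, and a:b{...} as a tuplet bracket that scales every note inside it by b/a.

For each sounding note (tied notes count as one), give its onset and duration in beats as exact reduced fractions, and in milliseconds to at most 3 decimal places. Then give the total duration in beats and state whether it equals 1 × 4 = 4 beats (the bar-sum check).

1) 0.0ms=0b +1052.632ms=2b
2) 1052.632ms=2b +1052.632ms=2b
Σ=4b of 4 (114bpm 4/4) — PASS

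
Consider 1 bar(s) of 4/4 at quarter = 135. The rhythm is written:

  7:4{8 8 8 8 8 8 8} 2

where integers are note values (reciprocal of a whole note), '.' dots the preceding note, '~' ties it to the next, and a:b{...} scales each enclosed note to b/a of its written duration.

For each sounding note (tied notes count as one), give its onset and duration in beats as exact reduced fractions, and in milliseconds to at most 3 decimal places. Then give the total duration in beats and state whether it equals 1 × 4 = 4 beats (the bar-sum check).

1) 0.0ms=0b +126.984ms=2/7b
2) 126.984ms=2/7b +126.984ms=2/7b
3) 253.968ms=4/7b +126.984ms=2/7b
4) 380.952ms=6/7b +126.984ms=2/7b
5) 507.937ms=8/7b +126.984ms=2/7b
6) 634.921ms=10/7b +126.984ms=2/7b
7) 761.905ms=12/7b +126.984ms=2/7b
8) 888.889ms=2b +888.889ms=2b
Σ=4b of 4 (135bpm 4/4) — PASS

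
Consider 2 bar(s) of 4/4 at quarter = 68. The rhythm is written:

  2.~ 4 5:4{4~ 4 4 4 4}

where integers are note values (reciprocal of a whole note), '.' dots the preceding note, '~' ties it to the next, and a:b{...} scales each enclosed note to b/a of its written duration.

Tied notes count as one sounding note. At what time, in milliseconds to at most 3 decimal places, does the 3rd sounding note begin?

note 3 onset = 28/5b = 4941.176ms

1. 0.0ms @ 0 + 3529.412ms (4)
2. 3529.412ms @ 4 + 1411.765ms (8/5)
3. 4941.176ms @ 28/5 + 705.882ms (4/5)
4. 5647.059ms @ 32/5 + 705.882ms (4/5)
5. 6352.941ms @ 36/5 + 705.882ms (4/5)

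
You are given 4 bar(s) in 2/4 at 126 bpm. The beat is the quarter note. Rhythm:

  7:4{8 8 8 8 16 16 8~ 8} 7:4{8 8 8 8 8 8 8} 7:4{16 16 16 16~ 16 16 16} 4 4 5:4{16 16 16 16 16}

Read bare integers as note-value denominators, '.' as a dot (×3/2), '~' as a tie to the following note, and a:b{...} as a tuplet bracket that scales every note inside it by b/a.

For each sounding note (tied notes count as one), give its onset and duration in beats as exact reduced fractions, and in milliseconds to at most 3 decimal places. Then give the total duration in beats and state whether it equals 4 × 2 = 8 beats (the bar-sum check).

1) 0.0ms=0b +136.054ms=2/7b
2) 136.054ms=2/7b +136.054ms=2/7b
3) 272.109ms=4/7b +136.054ms=2/7b
4) 408.163ms=6/7b +136.054ms=2/7b
5) 544.218ms=8/7b +68.027ms=1/7b
6) 612.245ms=9/7b +68.027ms=1/7b
7) 680.272ms=10/7b +272.109ms=4/7b
8) 952.381ms=2b +136.054ms=2/7b
9) 1088.435ms=16/7b +136.054ms=2/7b
10) 1224.49ms=18/7b +136.054ms=2/7b
11) 1360.544ms=20/7b +136.054ms=2/7b
12) 1496.599ms=22/7b +136.054ms=2/7b
13) 1632.653ms=24/7b +136.054ms=2/7b
14) 1768.707ms=26/7b +136.054ms=2/7b
15) 1904.762ms=4b +68.027ms=1/7b
16) 1972.789ms=29/7b +68.027ms=1/7b
17) 2040.816ms=30/7b +68.027ms=1/7b
18) 2108.844ms=31/7b +136.054ms=2/7b
19) 2244.898ms=33/7b +68.027ms=1/7b
20) 2312.925ms=34/7b +68.027ms=1/7b
21) 2380.952ms=5b +476.19ms=1b
22) 2857.143ms=6b +476.19ms=1b
23) 3333.333ms=7b +95.238ms=1/5b
24) 3428.571ms=36/5b +95.238ms=1/5b
25) 3523.81ms=37/5b +95.238ms=1/5b
26) 3619.048ms=38/5b +95.238ms=1/5b
27) 3714.286ms=39/5b +95.238ms=1/5b
Σ=8b of 8 (126bpm 2/4) — PASS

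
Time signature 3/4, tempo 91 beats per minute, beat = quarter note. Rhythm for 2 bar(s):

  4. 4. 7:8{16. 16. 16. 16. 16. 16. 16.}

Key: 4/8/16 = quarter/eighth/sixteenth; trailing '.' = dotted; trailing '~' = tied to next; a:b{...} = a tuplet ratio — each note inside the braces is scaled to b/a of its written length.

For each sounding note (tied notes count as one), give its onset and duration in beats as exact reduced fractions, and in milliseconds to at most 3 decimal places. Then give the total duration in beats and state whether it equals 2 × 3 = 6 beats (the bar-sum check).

1) 0.0ms=0b +989.011ms=3/2b
2) 989.011ms=3/2b +989.011ms=3/2b
3) 1978.022ms=3b +282.575ms=3/7b
4) 2260.597ms=24/7b +282.575ms=3/7b
5) 2543.171ms=27/7b +282.575ms=3/7b
6) 2825.746ms=30/7b +282.575ms=3/7b
7) 3108.32ms=33/7b +282.575ms=3/7b
8) 3390.895ms=36/7b +282.575ms=3/7b
9) 3673.469ms=39/7b +282.575ms=3/7b
Σ=6b of 6 (91bpm 3/4) — PASS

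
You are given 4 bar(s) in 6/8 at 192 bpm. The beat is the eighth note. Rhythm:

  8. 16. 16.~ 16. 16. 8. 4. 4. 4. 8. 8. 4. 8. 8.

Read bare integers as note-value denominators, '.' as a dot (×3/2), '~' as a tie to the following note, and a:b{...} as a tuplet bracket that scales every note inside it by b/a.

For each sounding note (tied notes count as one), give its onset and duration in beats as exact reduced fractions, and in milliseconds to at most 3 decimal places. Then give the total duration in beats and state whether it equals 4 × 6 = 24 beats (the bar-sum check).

1) 0.0ms=0b +468.75ms=3/2b
2) 468.75ms=3/2b +234.375ms=3/4b
3) 703.125ms=9/4b +468.75ms=3/2b
4) 1171.875ms=15/4b +234.375ms=3/4b
5) 1406.25ms=9/2b +468.75ms=3/2b
6) 1875.0ms=6b +937.5ms=3b
7) 2812.5ms=9b +937.5ms=3b
8) 3750.0ms=12b +937.5ms=3b
9) 4687.5ms=15b +468.75ms=3/2b
10) 5156.25ms=33/2b +468.75ms=3/2b
11) 5625.0ms=18b +937.5ms=3b
12) 6562.5ms=21b +468.75ms=3/2b
13) 7031.25ms=45/2b +468.75ms=3/2b
Σ=24b of 24 (192bpm 6/8) — PASS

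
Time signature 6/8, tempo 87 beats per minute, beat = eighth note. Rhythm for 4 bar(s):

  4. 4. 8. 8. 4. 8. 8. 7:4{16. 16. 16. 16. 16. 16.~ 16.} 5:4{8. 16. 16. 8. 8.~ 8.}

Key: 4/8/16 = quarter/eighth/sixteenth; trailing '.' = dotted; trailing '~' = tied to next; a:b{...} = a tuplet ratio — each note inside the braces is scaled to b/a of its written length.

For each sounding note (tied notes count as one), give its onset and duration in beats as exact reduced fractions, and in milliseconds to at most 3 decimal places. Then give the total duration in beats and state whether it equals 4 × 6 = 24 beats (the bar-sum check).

1) 0.0ms=0b +2068.966ms=3b
2) 2068.966ms=3b +2068.966ms=3b
3) 4137.931ms=6b +1034.483ms=3/2b
4) 5172.414ms=15/2b +1034.483ms=3/2b
5) 6206.897ms=9b +2068.966ms=3b
6) 8275.862ms=12b +1034.483ms=3/2b
7) 9310.345ms=27/2b +1034.483ms=3/2b
8) 10344.828ms=15b +295.567ms=3/7b
9) 10640.394ms=108/7b +295.567ms=3/7b
10) 10935.961ms=111/7b +295.567ms=3/7b
11) 11231.527ms=114/7b +295.567ms=3/7b
12) 11527.094ms=117/7b +295.567ms=3/7b
13) 11822.66ms=120/7b +591.133ms=6/7b
14) 12413.793ms=18b +827.586ms=6/5b
15) 13241.379ms=96/5b +413.793ms=3/5b
16) 13655.172ms=99/5b +413.793ms=3/5b
17) 14068.966ms=102/5b +827.586ms=6/5b
18) 14896.552ms=108/5b +1655.172ms=12/5b
Σ=24b of 24 (87bpm 6/8) — PASS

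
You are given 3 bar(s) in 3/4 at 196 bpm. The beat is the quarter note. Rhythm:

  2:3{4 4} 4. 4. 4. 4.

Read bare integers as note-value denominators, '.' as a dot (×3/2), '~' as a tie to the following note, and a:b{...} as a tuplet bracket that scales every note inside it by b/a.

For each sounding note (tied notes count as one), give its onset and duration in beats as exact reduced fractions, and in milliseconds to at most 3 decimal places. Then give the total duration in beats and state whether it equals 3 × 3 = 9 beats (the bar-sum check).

1) 0.0ms=0b +459.184ms=3/2b
2) 459.184ms=3/2b +459.184ms=3/2b
3) 918.367ms=3b +459.184ms=3/2b
4) 1377.551ms=9/2b +459.184ms=3/2b
5) 1836.735ms=6b +459.184ms=3/2b
6) 2295.918ms=15/2b +459.184ms=3/2b
Σ=9b of 9 (196bpm 3/4) — PASS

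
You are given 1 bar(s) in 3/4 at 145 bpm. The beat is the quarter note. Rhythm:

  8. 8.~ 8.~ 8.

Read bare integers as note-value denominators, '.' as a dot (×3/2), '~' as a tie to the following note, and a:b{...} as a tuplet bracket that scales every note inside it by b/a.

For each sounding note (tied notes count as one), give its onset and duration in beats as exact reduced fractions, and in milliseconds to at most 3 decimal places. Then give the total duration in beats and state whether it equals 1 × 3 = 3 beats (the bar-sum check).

1) 0.0ms=0b +310.345ms=3/4b
2) 310.345ms=3/4b +931.034ms=9/4b
Σ=3b of 3 (145bpm 3/4) — PASS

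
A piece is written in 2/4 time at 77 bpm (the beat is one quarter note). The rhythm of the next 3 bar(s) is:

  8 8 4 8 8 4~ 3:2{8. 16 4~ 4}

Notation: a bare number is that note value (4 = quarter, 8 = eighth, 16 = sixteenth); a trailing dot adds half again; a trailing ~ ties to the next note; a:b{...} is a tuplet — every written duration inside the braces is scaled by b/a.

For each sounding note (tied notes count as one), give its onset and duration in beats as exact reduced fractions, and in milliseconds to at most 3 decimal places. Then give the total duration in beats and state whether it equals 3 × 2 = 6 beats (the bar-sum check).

1) 0.0ms=0b +389.61ms=1/2b
2) 389.61ms=1/2b +389.61ms=1/2b
3) 779.221ms=1b +779.221ms=1b
4) 1558.442ms=2b +389.61ms=1/2b
5) 1948.052ms=5/2b +389.61ms=1/2b
6) 2337.662ms=3b +1168.831ms=3/2b
7) 3506.494ms=9/2b +129.87ms=1/6b
8) 3636.364ms=14/3b +1038.961ms=4/3b
Σ=6b of 6 (77bpm 2/4) — PASS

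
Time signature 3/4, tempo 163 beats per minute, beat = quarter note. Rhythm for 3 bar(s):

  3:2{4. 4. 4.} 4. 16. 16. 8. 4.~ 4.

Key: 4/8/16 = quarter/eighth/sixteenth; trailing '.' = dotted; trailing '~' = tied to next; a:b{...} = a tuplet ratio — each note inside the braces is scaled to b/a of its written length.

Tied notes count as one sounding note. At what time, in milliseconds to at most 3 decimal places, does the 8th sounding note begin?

1. 0.0ms @ 0 + 368.098ms (1)
2. 368.098ms @ 1 + 368.098ms (1)
3. 736.196ms @ 2 + 368.098ms (1)
4. 1104.294ms @ 3 + 552.147ms (3/2)
5. 1656.442ms @ 9/2 + 138.037ms (3/8)
6. 1794.479ms @ 39/8 + 138.037ms (3/8)
7. 1932.515ms @ 21/4 + 276.074ms (3/4)
8. 2208.589ms @ 6 + 1104.294ms (3)

note 8 onset = 6b = 2208.589ms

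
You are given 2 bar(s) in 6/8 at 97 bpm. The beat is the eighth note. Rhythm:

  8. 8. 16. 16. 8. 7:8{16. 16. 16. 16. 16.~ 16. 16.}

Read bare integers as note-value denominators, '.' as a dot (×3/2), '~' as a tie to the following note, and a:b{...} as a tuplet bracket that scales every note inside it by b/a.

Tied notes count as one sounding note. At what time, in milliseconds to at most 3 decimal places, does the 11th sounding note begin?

1. 0.0ms @ 0 + 927.835ms (3/2)
2. 927.835ms @ 3/2 + 927.835ms (3/2)
3. 1855.67ms @ 3 + 463.918ms (3/4)
4. 2319.588ms @ 15/4 + 463.918ms (3/4)
5. 2783.505ms @ 9/2 + 927.835ms (3/2)
6. 3711.34ms @ 6 + 530.191ms (6/7)
7. 4241.532ms @ 48/7 + 530.191ms (6/7)
8. 4771.723ms @ 54/7 + 530.191ms (6/7)
9. 5301.915ms @ 60/7 + 530.191ms (6/7)
10. 5832.106ms @ 66/7 + 1060.383ms (12/7)
11. 6892.489ms @ 78/7 + 530.191ms (6/7)

note 11 onset = 78/7b = 6892.489ms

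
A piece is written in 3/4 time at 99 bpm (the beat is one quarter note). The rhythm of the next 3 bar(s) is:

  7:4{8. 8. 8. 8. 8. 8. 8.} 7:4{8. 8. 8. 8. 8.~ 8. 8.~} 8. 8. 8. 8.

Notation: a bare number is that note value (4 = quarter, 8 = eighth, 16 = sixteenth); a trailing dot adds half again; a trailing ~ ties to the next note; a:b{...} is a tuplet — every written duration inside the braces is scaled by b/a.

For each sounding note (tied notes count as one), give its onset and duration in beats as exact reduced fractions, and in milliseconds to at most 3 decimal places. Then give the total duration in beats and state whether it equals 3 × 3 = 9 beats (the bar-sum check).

1) 0.0ms=0b +259.74ms=3/7b
2) 259.74ms=3/7b +259.74ms=3/7b
3) 519.481ms=6/7b +259.74ms=3/7b
4) 779.221ms=9/7b +259.74ms=3/7b
5) 1038.961ms=12/7b +259.74ms=3/7b
6) 1298.701ms=15/7b +259.74ms=3/7b
7) 1558.442ms=18/7b +259.74ms=3/7b
8) 1818.182ms=3b +259.74ms=3/7b
9) 2077.922ms=24/7b +259.74ms=3/7b
10) 2337.662ms=27/7b +259.74ms=3/7b
11) 2597.403ms=30/7b +259.74ms=3/7b
12) 2857.143ms=33/7b +519.481ms=6/7b
13) 3376.623ms=39/7b +714.286ms=33/28b
14) 4090.909ms=27/4b +454.545ms=3/4b
15) 4545.455ms=15/2b +454.545ms=3/4b
16) 5000.0ms=33/4b +454.545ms=3/4b
Σ=9b of 9 (99bpm 3/4) — PASS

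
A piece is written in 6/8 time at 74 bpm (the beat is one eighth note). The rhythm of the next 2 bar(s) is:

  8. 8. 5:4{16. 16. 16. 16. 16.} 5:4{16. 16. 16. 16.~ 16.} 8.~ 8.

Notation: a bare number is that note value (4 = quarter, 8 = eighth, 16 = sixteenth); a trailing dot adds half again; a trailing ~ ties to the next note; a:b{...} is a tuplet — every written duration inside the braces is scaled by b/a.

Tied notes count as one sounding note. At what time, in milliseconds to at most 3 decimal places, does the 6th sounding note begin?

1. 0.0ms @ 0 + 1216.216ms (3/2)
2. 1216.216ms @ 3/2 + 1216.216ms (3/2)
3. 2432.432ms @ 3 + 486.486ms (3/5)
4. 2918.919ms @ 18/5 + 486.486ms (3/5)
5. 3405.405ms @ 21/5 + 486.486ms (3/5)
6. 3891.892ms @ 24/5 + 486.486ms (3/5)
7. 4378.378ms @ 27/5 + 486.486ms (3/5)
8. 4864.865ms @ 6 + 486.486ms (3/5)
9. 5351.351ms @ 33/5 + 486.486ms (3/5)
10. 5837.838ms @ 36/5 + 486.486ms (3/5)
11. 6324.324ms @ 39/5 + 972.973ms (6/5)
12. 7297.297ms @ 9 + 2432.432ms (3)

note 6 onset = 24/5b = 3891.892ms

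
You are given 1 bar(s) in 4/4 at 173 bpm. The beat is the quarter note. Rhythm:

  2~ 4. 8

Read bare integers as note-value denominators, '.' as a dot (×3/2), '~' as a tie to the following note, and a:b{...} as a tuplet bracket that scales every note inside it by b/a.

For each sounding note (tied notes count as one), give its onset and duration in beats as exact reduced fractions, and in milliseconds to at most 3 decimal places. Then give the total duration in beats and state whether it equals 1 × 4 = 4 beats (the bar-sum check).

1) 0.0ms=0b +1213.873ms=7/2b
2) 1213.873ms=7/2b +173.41ms=1/2b
Σ=4b of 4 (173bpm 4/4) — PASS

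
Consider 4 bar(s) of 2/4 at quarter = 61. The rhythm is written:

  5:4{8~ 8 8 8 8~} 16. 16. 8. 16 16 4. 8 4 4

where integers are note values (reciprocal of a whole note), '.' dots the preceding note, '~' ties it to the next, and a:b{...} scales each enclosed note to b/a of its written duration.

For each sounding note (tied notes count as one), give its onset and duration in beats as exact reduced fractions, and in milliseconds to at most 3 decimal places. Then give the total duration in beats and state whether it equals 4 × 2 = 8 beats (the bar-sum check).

1) 0.0ms=0b +786.885ms=4/5b
2) 786.885ms=4/5b +393.443ms=2/5b
3) 1180.328ms=6/5b +393.443ms=2/5b
4) 1573.77ms=8/5b +762.295ms=31/40b
5) 2336.066ms=19/8b +368.852ms=3/8b
6) 2704.918ms=11/4b +737.705ms=3/4b
7) 3442.623ms=7/2b +245.902ms=1/4b
8) 3688.525ms=15/4b +245.902ms=1/4b
9) 3934.426ms=4b +1475.41ms=3/2b
10) 5409.836ms=11/2b +491.803ms=1/2b
11) 5901.639ms=6b +983.607ms=1b
12) 6885.246ms=7b +983.607ms=1b
Σ=8b of 8 (61bpm 2/4) — PASS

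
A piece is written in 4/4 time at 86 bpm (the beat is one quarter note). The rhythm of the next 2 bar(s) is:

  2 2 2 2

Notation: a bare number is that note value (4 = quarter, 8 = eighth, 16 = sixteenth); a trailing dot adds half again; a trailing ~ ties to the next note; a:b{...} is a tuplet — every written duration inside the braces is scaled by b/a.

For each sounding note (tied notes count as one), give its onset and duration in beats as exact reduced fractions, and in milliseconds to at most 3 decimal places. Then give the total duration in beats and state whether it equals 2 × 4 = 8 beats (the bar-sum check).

1) 0.0ms=0b +1395.349ms=2b
2) 1395.349ms=2b +1395.349ms=2b
3) 2790.698ms=4b +1395.349ms=2b
4) 4186.047ms=6b +1395.349ms=2b
Σ=8b of 8 (86bpm 4/4) — PASS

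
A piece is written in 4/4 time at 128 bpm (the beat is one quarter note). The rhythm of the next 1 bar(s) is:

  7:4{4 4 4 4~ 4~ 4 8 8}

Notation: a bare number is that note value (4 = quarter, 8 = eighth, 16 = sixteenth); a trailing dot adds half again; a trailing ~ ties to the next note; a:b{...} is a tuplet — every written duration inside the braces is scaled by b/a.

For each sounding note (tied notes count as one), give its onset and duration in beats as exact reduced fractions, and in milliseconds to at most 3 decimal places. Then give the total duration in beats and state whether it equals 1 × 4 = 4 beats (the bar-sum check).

1) 0.0ms=0b +267.857ms=4/7b
2) 267.857ms=4/7b +267.857ms=4/7b
3) 535.714ms=8/7b +267.857ms=4/7b
4) 803.571ms=12/7b +803.571ms=12/7b
5) 1607.143ms=24/7b +133.929ms=2/7b
6) 1741.071ms=26/7b +133.929ms=2/7b
Σ=4b of 4 (128bpm 4/4) — PASS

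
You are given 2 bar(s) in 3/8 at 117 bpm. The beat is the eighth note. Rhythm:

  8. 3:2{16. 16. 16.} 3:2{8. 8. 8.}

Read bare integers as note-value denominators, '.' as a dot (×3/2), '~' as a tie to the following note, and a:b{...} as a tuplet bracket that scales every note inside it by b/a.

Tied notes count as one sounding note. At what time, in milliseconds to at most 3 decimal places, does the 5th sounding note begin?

1. 0.0ms @ 0 + 769.231ms (3/2)
2. 769.231ms @ 3/2 + 256.41ms (1/2)
3. 1025.641ms @ 2 + 256.41ms (1/2)
4. 1282.051ms @ 5/2 + 256.41ms (1/2)
5. 1538.462ms @ 3 + 512.821ms (1)
6. 2051.282ms @ 4 + 512.821ms (1)
7. 2564.103ms @ 5 + 512.821ms (1)

note 5 onset = 3b = 1538.462ms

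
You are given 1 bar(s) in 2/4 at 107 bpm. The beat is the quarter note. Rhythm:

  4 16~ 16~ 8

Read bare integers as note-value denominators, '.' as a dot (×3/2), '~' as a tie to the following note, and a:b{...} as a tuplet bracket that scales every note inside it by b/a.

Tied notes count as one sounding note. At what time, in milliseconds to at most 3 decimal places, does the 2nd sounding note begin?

1. 0.0ms @ 0 + 560.748ms (1)
2. 560.748ms @ 1 + 560.748ms (1)

note 2 onset = 1b = 560.748ms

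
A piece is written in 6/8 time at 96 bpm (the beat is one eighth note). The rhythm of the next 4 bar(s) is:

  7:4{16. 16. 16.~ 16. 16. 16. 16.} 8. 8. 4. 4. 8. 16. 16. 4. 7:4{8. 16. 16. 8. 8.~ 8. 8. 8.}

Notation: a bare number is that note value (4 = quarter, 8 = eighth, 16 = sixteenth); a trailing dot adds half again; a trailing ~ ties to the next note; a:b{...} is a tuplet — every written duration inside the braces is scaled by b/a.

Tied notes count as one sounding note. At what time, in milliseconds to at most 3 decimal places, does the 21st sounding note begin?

1. 0.0ms @ 0 + 267.857ms (3/7)
2. 267.857ms @ 3/7 + 267.857ms (3/7)
3. 535.714ms @ 6/7 + 535.714ms (6/7)
4. 1071.429ms @ 12/7 + 267.857ms (3/7)
5. 1339.286ms @ 15/7 + 267.857ms (3/7)
6. 1607.143ms @ 18/7 + 267.857ms (3/7)
7. 1875.0ms @ 3 + 937.5ms (3/2)
8. 2812.5ms @ 9/2 + 937.5ms (3/2)
9. 3750.0ms @ 6 + 1875.0ms (3)
10. 5625.0ms @ 9 + 1875.0ms (3)
11. 7500.0ms @ 12 + 937.5ms (3/2)
12. 8437.5ms @ 27/2 + 468.75ms (3/4)
13. 8906.25ms @ 57/4 + 468.75ms (3/4)
14. 9375.0ms @ 15 + 1875.0ms (3)
15. 11250.0ms @ 18 + 535.714ms (6/7)
16. 11785.714ms @ 132/7 + 267.857ms (3/7)
17. 12053.571ms @ 135/7 + 267.857ms (3/7)
18. 12321.429ms @ 138/7 + 535.714ms (6/7)
19. 12857.143ms @ 144/7 + 1071.429ms (12/7)
20. 13928.571ms @ 156/7 + 535.714ms (6/7)
21. 14464.286ms @ 162/7 + 535.714ms (6/7)

note 21 onset = 162/7b = 14464.286ms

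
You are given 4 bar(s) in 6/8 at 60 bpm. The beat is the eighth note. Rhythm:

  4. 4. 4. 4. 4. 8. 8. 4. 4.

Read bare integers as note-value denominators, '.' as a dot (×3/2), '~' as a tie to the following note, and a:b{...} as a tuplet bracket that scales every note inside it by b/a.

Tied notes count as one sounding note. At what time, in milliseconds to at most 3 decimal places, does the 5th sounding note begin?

note 5 onset = 12b = 12000.0ms

1. 0.0ms @ 0 + 3000.0ms (3)
2. 3000.0ms @ 3 + 3000.0ms (3)
3. 6000.0ms @ 6 + 3000.0ms (3)
4. 9000.0ms @ 9 + 3000.0ms (3)
5. 12000.0ms @ 12 + 3000.0ms (3)
6. 15000.0ms @ 15 + 1500.0ms (3/2)
7. 16500.0ms @ 33/2 + 1500.0ms (3/2)
8. 18000.0ms @ 18 + 3000.0ms (3)
9. 21000.0ms @ 21 + 3000.0ms (3)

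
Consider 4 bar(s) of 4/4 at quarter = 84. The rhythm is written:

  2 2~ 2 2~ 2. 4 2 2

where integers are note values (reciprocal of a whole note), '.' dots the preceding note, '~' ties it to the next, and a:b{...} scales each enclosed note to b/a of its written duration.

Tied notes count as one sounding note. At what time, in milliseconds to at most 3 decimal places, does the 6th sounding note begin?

note 6 onset = 14b = 10000.0ms

1. 0.0ms @ 0 + 1428.571ms (2)
2. 1428.571ms @ 2 + 2857.143ms (4)
3. 4285.714ms @ 6 + 3571.429ms (5)
4. 7857.143ms @ 11 + 714.286ms (1)
5. 8571.429ms @ 12 + 1428.571ms (2)
6. 10000.0ms @ 14 + 1428.571ms (2)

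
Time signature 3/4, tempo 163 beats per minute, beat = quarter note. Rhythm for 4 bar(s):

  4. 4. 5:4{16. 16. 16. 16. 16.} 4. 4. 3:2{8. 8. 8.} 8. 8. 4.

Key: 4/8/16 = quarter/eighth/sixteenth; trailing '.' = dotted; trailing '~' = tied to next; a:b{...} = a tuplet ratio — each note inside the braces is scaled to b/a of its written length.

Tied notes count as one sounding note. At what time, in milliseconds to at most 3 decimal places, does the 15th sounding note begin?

1. 0.0ms @ 0 + 552.147ms (3/2)
2. 552.147ms @ 3/2 + 552.147ms (3/2)
3. 1104.294ms @ 3 + 110.429ms (3/10)
4. 1214.724ms @ 33/10 + 110.429ms (3/10)
5. 1325.153ms @ 18/5 + 110.429ms (3/10)
6. 1435.583ms @ 39/10 + 110.429ms (3/10)
7. 1546.012ms @ 21/5 + 110.429ms (3/10)
8. 1656.442ms @ 9/2 + 552.147ms (3/2)
9. 2208.589ms @ 6 + 552.147ms (3/2)
10. 2760.736ms @ 15/2 + 184.049ms (1/2)
11. 2944.785ms @ 8 + 184.049ms (1/2)
12. 3128.834ms @ 17/2 + 184.049ms (1/2)
13. 3312.883ms @ 9 + 276.074ms (3/4)
14. 3588.957ms @ 39/4 + 276.074ms (3/4)
15. 3865.031ms @ 21/2 + 552.147ms (3/2)

note 15 onset = 21/2b = 3865.031ms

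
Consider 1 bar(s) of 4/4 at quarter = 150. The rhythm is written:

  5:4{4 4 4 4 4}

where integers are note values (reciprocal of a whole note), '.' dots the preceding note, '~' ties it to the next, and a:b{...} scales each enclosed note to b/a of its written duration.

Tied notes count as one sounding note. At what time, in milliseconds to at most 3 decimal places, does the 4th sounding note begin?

note 4 onset = 12/5b = 960.0ms

1. 0.0ms @ 0 + 320.0ms (4/5)
2. 320.0ms @ 4/5 + 320.0ms (4/5)
3. 640.0ms @ 8/5 + 320.0ms (4/5)
4. 960.0ms @ 12/5 + 320.0ms (4/5)
5. 1280.0ms @ 16/5 + 320.0ms (4/5)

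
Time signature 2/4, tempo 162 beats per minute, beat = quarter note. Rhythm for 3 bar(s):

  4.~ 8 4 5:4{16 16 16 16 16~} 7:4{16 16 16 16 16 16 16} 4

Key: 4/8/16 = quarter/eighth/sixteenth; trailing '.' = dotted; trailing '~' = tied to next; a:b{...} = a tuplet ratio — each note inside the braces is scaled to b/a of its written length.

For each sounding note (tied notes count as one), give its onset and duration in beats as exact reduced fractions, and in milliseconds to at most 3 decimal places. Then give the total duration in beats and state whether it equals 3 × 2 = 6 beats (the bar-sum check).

1) 0.0ms=0b +740.741ms=2b
2) 740.741ms=2b +370.37ms=1b
3) 1111.111ms=3b +74.074ms=1/5b
4) 1185.185ms=16/5b +74.074ms=1/5b
5) 1259.259ms=17/5b +74.074ms=1/5b
6) 1333.333ms=18/5b +74.074ms=1/5b
7) 1407.407ms=19/5b +126.984ms=12/35b
8) 1534.392ms=29/7b +52.91ms=1/7b
9) 1587.302ms=30/7b +52.91ms=1/7b
10) 1640.212ms=31/7b +52.91ms=1/7b
11) 1693.122ms=32/7b +52.91ms=1/7b
12) 1746.032ms=33/7b +52.91ms=1/7b
13) 1798.942ms=34/7b +52.91ms=1/7b
14) 1851.852ms=5b +370.37ms=1b
Σ=6b of 6 (162bpm 2/4) — PASS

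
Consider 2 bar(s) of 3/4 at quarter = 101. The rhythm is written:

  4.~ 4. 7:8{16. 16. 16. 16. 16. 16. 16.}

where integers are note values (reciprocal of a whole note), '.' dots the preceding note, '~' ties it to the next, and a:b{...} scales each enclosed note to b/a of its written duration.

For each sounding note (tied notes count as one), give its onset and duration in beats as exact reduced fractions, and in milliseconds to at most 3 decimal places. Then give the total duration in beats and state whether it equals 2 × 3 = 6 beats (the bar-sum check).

1) 0.0ms=0b +1782.178ms=3b
2) 1782.178ms=3b +254.597ms=3/7b
3) 2036.775ms=24/7b +254.597ms=3/7b
4) 2291.372ms=27/7b +254.597ms=3/7b
5) 2545.969ms=30/7b +254.597ms=3/7b
6) 2800.566ms=33/7b +254.597ms=3/7b
7) 3055.163ms=36/7b +254.597ms=3/7b
8) 3309.76ms=39/7b +254.597ms=3/7b
Σ=6b of 6 (101bpm 3/4) — PASS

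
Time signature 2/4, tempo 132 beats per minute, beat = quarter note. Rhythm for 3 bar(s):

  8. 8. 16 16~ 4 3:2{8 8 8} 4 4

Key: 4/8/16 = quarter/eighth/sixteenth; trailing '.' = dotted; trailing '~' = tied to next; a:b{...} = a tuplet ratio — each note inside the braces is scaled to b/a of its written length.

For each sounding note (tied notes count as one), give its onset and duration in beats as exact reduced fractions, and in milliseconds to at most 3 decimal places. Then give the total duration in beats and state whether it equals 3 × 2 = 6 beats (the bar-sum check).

1) 0.0ms=0b +340.909ms=3/4b
2) 340.909ms=3/4b +340.909ms=3/4b
3) 681.818ms=3/2b +113.636ms=1/4b
4) 795.455ms=7/4b +568.182ms=5/4b
5) 1363.636ms=3b +151.515ms=1/3b
6) 1515.152ms=10/3b +151.515ms=1/3b
7) 1666.667ms=11/3b +151.515ms=1/3b
8) 1818.182ms=4b +454.545ms=1b
9) 2272.727ms=5b +454.545ms=1b
Σ=6b of 6 (132bpm 2/4) — PASS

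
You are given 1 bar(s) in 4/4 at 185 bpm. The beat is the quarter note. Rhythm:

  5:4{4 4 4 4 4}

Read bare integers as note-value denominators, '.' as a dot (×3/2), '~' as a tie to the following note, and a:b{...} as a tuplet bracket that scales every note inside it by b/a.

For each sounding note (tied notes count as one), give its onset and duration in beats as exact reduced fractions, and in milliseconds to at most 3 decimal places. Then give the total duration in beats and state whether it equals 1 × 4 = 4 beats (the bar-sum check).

1) 0.0ms=0b +259.459ms=4/5b
2) 259.459ms=4/5b +259.459ms=4/5b
3) 518.919ms=8/5b +259.459ms=4/5b
4) 778.378ms=12/5b +259.459ms=4/5b
5) 1037.838ms=16/5b +259.459ms=4/5b
Σ=4b of 4 (185bpm 4/4) — PASS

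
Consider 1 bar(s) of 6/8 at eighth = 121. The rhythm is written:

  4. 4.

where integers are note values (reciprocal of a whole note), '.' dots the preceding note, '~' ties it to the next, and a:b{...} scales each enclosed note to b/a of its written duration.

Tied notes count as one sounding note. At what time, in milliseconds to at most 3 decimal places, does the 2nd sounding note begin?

1. 0.0ms @ 0 + 1487.603ms (3)
2. 1487.603ms @ 3 + 1487.603ms (3)

note 2 onset = 3b = 1487.603ms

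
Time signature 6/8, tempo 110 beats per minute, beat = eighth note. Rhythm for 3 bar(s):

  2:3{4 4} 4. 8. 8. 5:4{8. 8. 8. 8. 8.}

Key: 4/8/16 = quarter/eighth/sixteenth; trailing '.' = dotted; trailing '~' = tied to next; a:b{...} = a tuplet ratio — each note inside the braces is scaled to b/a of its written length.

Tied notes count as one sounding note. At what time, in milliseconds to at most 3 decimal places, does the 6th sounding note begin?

1. 0.0ms @ 0 + 1636.364ms (3)
2. 1636.364ms @ 3 + 1636.364ms (3)
3. 3272.727ms @ 6 + 1636.364ms (3)
4. 4909.091ms @ 9 + 818.182ms (3/2)
5. 5727.273ms @ 21/2 + 818.182ms (3/2)
6. 6545.455ms @ 12 + 654.545ms (6/5)
7. 7200.0ms @ 66/5 + 654.545ms (6/5)
8. 7854.545ms @ 72/5 + 654.545ms (6/5)
9. 8509.091ms @ 78/5 + 654.545ms (6/5)
10. 9163.636ms @ 84/5 + 654.545ms (6/5)

note 6 onset = 12b = 6545.455ms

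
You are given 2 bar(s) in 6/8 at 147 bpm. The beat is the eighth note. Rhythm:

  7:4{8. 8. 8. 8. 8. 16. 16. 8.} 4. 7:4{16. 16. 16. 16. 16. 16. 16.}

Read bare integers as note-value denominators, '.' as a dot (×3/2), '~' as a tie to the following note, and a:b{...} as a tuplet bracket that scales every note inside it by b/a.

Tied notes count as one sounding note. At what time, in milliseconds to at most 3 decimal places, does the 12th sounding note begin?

1. 0.0ms @ 0 + 349.854ms (6/7)
2. 349.854ms @ 6/7 + 349.854ms (6/7)
3. 699.708ms @ 12/7 + 349.854ms (6/7)
4. 1049.563ms @ 18/7 + 349.854ms (6/7)
5. 1399.417ms @ 24/7 + 349.854ms (6/7)
6. 1749.271ms @ 30/7 + 174.927ms (3/7)
7. 1924.198ms @ 33/7 + 174.927ms (3/7)
8. 2099.125ms @ 36/7 + 349.854ms (6/7)
9. 2448.98ms @ 6 + 1224.49ms (3)
10. 3673.469ms @ 9 + 174.927ms (3/7)
11. 3848.397ms @ 66/7 + 174.927ms (3/7)
12. 4023.324ms @ 69/7 + 174.927ms (3/7)
13. 4198.251ms @ 72/7 + 174.927ms (3/7)
14. 4373.178ms @ 75/7 + 174.927ms (3/7)
15. 4548.105ms @ 78/7 + 174.927ms (3/7)
16. 4723.032ms @ 81/7 + 174.927ms (3/7)

note 12 onset = 69/7b = 4023.324ms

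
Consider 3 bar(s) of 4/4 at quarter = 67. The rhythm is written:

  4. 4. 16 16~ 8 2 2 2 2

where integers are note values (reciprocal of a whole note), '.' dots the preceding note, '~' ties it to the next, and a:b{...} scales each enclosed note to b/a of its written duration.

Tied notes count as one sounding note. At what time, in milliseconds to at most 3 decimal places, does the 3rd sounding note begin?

1. 0.0ms @ 0 + 1343.284ms (3/2)
2. 1343.284ms @ 3/2 + 1343.284ms (3/2)
3. 2686.567ms @ 3 + 223.881ms (1/4)
4. 2910.448ms @ 13/4 + 671.642ms (3/4)
5. 3582.09ms @ 4 + 1791.045ms (2)
6. 5373.134ms @ 6 + 1791.045ms (2)
7. 7164.179ms @ 8 + 1791.045ms (2)
8. 8955.224ms @ 10 + 1791.045ms (2)

note 3 onset = 3b = 2686.567ms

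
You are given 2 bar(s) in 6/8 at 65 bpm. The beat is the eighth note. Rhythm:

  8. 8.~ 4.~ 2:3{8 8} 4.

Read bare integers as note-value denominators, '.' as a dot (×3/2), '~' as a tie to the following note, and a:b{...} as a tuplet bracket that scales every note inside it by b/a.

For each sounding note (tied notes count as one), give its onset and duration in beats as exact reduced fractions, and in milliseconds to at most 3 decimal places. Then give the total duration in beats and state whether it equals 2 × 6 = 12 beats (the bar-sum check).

1) 0.0ms=0b +1384.615ms=3/2b
2) 1384.615ms=3/2b +5538.462ms=6b
3) 6923.077ms=15/2b +1384.615ms=3/2b
4) 8307.692ms=9b +2769.231ms=3b
Σ=12b of 12 (65bpm 6/8) — PASS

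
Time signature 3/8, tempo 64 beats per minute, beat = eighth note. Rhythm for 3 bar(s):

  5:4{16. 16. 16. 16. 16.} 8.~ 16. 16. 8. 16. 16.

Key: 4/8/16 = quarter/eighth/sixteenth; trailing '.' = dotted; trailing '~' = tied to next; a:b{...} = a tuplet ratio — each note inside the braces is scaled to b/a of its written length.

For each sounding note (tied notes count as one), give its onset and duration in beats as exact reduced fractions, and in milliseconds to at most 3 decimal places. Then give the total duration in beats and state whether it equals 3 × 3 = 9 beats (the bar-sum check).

1) 0.0ms=0b +562.5ms=3/5b
2) 562.5ms=3/5b +562.5ms=3/5b
3) 1125.0ms=6/5b +562.5ms=3/5b
4) 1687.5ms=9/5b +562.5ms=3/5b
5) 2250.0ms=12/5b +562.5ms=3/5b
6) 2812.5ms=3b +2109.375ms=9/4b
7) 4921.875ms=21/4b +703.125ms=3/4b
8) 5625.0ms=6b +1406.25ms=3/2b
9) 7031.25ms=15/2b +703.125ms=3/4b
10) 7734.375ms=33/4b +703.125ms=3/4b
Σ=9b of 9 (64bpm 3/8) — PASS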